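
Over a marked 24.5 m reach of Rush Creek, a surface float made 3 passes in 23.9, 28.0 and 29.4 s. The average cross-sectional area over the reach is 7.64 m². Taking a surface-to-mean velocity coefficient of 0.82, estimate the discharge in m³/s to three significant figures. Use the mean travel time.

5.66 m³/s

t̄ = (23.9 + 28.0 + 29.4) / 3 = 27.1 s
v_surface = L / t̄ = 24.5 / 27.1 = 0.9041 m/s
v_mean = 0.82 × 0.9041 = 0.7413 m/s
Q = A × v_mean = 7.64 × 0.7413 = 5.664 m³/s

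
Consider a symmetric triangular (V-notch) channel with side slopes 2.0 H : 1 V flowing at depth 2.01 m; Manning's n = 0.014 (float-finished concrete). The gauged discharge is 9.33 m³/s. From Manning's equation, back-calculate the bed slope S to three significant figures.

A = z·y² = 2.0×2.01² = 8.080 m²
P = 2y√(1+z²) = 2×2.01×√(1+2.0²) = 8.989 m
R = A/P = 8.080/8.989 = 0.8989 m
S = (Q·n / (1·A·R^(2/3)))² = (9.33×0.014 / (1×8.080×0.9314))² = 0.0003012

0.000301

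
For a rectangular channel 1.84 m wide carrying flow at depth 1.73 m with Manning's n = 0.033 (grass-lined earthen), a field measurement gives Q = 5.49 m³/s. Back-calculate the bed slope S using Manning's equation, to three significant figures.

0.00639

A = b·y = 1.84 × 1.73 = 3.183 m²
P = b + 2y = 1.84 + 2×1.73 = 5.300 m
R = A/P = 3.183/5.300 = 0.6006 m
S = (Q·n / (1·A·R^(2/3)))² = (5.49×0.033 / (1×3.183×0.7119))² = 0.006392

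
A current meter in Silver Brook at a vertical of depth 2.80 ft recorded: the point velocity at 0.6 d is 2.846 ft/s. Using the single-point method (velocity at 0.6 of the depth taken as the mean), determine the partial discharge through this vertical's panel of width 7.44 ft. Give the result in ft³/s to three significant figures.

59.3 ft³/s

v̄ = v₀.₆ = 2.846 ft/s
q = v̄ × d × w = 2.846 × 2.80 × 7.44 = 59.29 ft³/s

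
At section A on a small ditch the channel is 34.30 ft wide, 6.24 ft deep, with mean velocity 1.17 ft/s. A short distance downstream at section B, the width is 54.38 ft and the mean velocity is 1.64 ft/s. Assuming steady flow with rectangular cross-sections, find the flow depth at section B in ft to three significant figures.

2.81 ft

Q = A₁V₁ = (34.30×6.24) × 1.17 = 250.4 ft³/s
d₂ = Q/(b₂ V₂) = 250.4/(54.38×1.64) = 2.808 ft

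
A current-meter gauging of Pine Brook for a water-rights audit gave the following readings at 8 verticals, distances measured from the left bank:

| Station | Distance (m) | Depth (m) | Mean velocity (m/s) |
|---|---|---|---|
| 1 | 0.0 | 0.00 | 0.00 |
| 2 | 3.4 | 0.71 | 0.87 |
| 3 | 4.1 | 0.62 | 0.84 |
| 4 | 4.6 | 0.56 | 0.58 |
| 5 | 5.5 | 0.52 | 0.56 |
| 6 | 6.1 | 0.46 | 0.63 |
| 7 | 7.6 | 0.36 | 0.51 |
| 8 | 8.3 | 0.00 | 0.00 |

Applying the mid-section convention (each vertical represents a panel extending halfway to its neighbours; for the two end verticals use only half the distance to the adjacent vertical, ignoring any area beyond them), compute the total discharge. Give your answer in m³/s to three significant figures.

w_2 = (4.1 − 0.0)/2 = 2.05 m; q_2 = 0.87 × 0.71 × 2.05 = 1.266 m³/s
w_3 = (4.6 − 3.4)/2 = 0.6 m; q_3 = 0.84 × 0.62 × 0.6 = 0.3125 m³/s
w_4 = (5.5 − 4.1)/2 = 0.7 m; q_4 = 0.58 × 0.56 × 0.7 = 0.2274 m³/s
w_5 = (6.1 − 4.6)/2 = 0.75 m; q_5 = 0.56 × 0.52 × 0.75 = 0.2184 m³/s
w_6 = (7.6 − 5.5)/2 = 1.05 m; q_6 = 0.63 × 0.46 × 1.05 = 0.3043 m³/s
w_7 = (8.3 − 6.1)/2 = 1.1 m; q_7 = 0.51 × 0.36 × 1.1 = 0.2020 m³/s
Stations 1, 8 contribute zero (depth or velocity is 0).
Q = Σ qᵢ = 2.531 m³/s

2.53 m³/s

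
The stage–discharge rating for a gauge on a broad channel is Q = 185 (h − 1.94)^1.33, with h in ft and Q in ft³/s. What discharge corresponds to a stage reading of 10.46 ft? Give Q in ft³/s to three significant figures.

Q = 185 × (10.46 − 1.94)^1.33 = 185 × 8.52^1.33 = 3196 ft³/s

3200 ft³/s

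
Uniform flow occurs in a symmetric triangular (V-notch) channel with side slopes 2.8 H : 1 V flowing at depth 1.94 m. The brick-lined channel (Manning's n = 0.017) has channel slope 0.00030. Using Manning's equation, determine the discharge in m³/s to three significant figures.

10.1 m³/s

A = z·y² = 2.8×1.94² = 10.54 m²
P = 2y√(1+z²) = 2×1.94×√(1+2.8²) = 11.54 m
R = A/P = 10.54/11.54 = 0.9135 m
Q = (1/n)·A·R^(2/3)·S^(1/2) = (1/0.017) × 10.54 × 0.9135^(2/3) × 0.00030^(1/2) = 10.11 m³/s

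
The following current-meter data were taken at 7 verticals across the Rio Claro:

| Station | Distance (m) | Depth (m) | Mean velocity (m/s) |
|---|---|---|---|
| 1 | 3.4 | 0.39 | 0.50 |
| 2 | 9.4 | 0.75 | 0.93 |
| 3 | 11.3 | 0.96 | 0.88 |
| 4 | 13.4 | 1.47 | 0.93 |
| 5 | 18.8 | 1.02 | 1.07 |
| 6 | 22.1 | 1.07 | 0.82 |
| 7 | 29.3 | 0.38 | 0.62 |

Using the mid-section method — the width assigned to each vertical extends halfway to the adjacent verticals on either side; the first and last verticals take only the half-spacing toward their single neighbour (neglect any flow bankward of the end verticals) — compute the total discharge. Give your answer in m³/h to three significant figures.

73300 m³/h

w_1 = (9.4 − 3.4)/2 = 3 m; q_1 = 0.50 × 0.39 × 3 = 0.5850 m³/s
w_2 = (11.3 − 3.4)/2 = 3.95 m; q_2 = 0.93 × 0.75 × 3.95 = 2.755 m³/s
w_3 = (13.4 − 9.4)/2 = 2 m; q_3 = 0.88 × 0.96 × 2 = 1.690 m³/s
w_4 = (18.8 − 11.3)/2 = 3.75 m; q_4 = 0.93 × 1.47 × 3.75 = 5.127 m³/s
w_5 = (22.1 − 13.4)/2 = 4.35 m; q_5 = 1.07 × 1.02 × 4.35 = 4.748 m³/s
w_6 = (29.3 − 18.8)/2 = 5.25 m; q_6 = 0.82 × 1.07 × 5.25 = 4.606 m³/s
w_7 = (29.3 − 22.1)/2 = 3.6 m; q_7 = 0.62 × 0.38 × 3.6 = 0.8482 m³/s
Q = Σ qᵢ = 20.36 m³/s
= 20.36 × 3600 = 73290 m³/h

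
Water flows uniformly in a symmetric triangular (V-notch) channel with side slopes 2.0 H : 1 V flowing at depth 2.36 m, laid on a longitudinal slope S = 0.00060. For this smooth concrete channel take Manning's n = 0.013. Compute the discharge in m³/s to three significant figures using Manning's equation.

21.8 m³/s

A = z·y² = 2.0×2.36² = 11.14 m²
P = 2y√(1+z²) = 2×2.36×√(1+2.0²) = 10.55 m
R = A/P = 11.14/10.55 = 1.055 m
Q = (1/n)·A·R^(2/3)·S^(1/2) = (1/0.013) × 11.14 × 1.055^(2/3) × 0.00060^(1/2) = 21.76 m³/s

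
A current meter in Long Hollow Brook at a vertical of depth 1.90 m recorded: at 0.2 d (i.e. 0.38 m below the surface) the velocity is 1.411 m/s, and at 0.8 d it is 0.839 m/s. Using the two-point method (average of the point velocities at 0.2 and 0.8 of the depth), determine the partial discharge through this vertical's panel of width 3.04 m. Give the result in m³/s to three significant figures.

6.50 m³/s

v̄ = (1.411 + 0.839) / 2 = 1.125 m/s
q = v̄ × d × w = 1.125 × 1.90 × 3.04 = 6.498 m³/s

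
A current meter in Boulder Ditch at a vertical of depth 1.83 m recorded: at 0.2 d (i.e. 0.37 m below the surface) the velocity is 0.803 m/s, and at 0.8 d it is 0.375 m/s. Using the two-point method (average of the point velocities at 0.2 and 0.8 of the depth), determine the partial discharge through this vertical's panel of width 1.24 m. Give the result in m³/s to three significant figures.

1.34 m³/s

v̄ = (0.803 + 0.375) / 2 = 0.5890 m/s
q = v̄ × d × w = 0.5890 × 1.83 × 1.24 = 1.337 m³/s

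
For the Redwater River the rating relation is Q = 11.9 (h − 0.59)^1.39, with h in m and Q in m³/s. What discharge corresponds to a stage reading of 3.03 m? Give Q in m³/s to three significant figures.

41.1 m³/s

Q = 11.9 × (3.03 − 0.59)^1.39 = 11.9 × 2.44^1.39 = 41.12 m³/s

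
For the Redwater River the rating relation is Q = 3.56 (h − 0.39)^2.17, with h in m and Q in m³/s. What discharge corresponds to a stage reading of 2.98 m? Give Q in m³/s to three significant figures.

Q = 3.56 × (2.98 − 0.39)^2.17 = 3.56 × 2.59^2.17 = 28.07 m³/s

28.1 m³/s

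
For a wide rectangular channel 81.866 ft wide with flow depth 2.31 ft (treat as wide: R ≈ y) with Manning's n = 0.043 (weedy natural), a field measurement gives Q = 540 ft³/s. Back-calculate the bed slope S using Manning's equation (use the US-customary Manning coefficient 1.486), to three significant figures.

0.00224

A = b·y = 81.866 × 2.31 = 189.1 ft²
Wide channel: R ≈ y = 2.31 ft
S = (Q·n / (1.486·A·R^(2/3)))² = (540×0.043 / (1.486×189.1×1.747))² = 0.002236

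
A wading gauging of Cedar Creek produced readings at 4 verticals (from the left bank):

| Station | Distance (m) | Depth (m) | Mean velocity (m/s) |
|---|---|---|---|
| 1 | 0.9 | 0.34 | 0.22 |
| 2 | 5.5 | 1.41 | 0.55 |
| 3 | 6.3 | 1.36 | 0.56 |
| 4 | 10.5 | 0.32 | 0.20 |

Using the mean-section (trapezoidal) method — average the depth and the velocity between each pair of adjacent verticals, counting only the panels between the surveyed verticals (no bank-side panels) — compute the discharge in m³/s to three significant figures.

Panel 1-2: Δb = 4.6 m, d̄ = (0.34+1.41)/2 = 0.875, v̄ = (0.22+0.55)/2 = 0.385 → q = 4.6×0.875×0.385 = 1.550 m³/s
Panel 2-3: Δb = 0.8 m, d̄ = (1.41+1.36)/2 = 1.385, v̄ = (0.55+0.56)/2 = 0.555 → q = 0.8×1.385×0.555 = 0.6149 m³/s
Panel 3-4: Δb = 4.2 m, d̄ = (1.36+0.32)/2 = 0.84, v̄ = (0.56+0.20)/2 = 0.38 → q = 4.2×0.84×0.38 = 1.341 m³/s
Q = Σ q = 3.505 m³/s

3.51 m³/s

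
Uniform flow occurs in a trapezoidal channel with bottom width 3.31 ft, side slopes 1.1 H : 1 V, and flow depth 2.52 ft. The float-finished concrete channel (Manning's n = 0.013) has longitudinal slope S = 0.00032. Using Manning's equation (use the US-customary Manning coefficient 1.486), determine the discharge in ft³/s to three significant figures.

A = (b + z·y)·y = (3.31 + 1.1×2.52)×2.52 = 15.33 ft²
P = b + 2y√(1+z²) = 3.31 + 2×2.52×√(1+1.1²) = 10.80 ft
R = A/P = 15.33/10.80 = 1.419 ft
Q = (1.486/n)·A·R^(2/3)·S^(1/2) = (1.486/0.013) × 15.33 × 1.419^(2/3) × 0.00032^(1/2) = 39.57 ft³/s

39.6 ft³/s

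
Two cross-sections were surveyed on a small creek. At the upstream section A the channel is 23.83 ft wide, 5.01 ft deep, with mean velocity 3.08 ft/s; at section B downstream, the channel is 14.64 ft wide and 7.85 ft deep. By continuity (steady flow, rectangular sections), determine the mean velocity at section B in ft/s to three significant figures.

Q = A₁V₁ = (23.83×5.01) × 3.08 = 367.7 ft³/s
A₂ = 14.64 × 7.85 = 114.9 ft²
V₂ = Q/A₂ = 367.7/114.9 = 3.200 ft/s

3.20 ft/s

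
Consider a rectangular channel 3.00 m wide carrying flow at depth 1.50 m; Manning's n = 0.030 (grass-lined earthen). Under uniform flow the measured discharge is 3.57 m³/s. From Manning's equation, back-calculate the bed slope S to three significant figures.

A = b·y = 3.00 × 1.50 = 4.500 m²
P = b + 2y = 3.00 + 2×1.50 = 6.000 m
R = A/P = 4.500/6.000 = 0.7500 m
S = (Q·n / (1·A·R^(2/3)))² = (3.57×0.030 / (1×4.500×0.8255))² = 0.0008313

0.000831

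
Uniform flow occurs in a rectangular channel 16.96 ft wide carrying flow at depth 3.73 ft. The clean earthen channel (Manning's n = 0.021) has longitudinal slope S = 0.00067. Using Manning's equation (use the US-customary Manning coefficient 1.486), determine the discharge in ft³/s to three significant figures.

A = b·y = 16.96 × 3.73 = 63.26 ft²
P = b + 2y = 16.96 + 2×3.73 = 24.42 ft
R = A/P = 63.26/24.42 = 2.591 ft
Q = (1.486/n)·A·R^(2/3)·S^(1/2) = (1.486/0.021) × 63.26 × 2.591^(2/3) × 0.00067^(1/2) = 218.6 ft³/s

219 ft³/s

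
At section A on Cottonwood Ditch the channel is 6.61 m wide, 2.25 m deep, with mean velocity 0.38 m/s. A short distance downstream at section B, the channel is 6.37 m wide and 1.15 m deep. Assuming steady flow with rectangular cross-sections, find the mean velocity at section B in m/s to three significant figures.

0.771 m/s

Q = A₁V₁ = (6.61×2.25) × 0.38 = 5.652 m³/s
A₂ = 6.37 × 1.15 = 7.326 m²
V₂ = Q/A₂ = 5.652/7.326 = 0.7715 m/s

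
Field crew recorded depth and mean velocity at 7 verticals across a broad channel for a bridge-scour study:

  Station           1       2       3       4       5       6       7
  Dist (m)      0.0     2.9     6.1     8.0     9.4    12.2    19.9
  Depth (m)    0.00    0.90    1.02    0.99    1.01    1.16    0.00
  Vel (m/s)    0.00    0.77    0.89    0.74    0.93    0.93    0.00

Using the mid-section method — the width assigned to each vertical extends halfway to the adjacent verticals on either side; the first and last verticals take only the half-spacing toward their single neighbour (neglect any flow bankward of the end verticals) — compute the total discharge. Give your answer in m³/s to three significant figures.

w_2 = (6.1 − 0.0)/2 = 3.05 m; q_2 = 0.77 × 0.90 × 3.05 = 2.114 m³/s
w_3 = (8.0 − 2.9)/2 = 2.55 m; q_3 = 0.89 × 1.02 × 2.55 = 2.315 m³/s
w_4 = (9.4 − 6.1)/2 = 1.65 m; q_4 = 0.74 × 0.99 × 1.65 = 1.209 m³/s
w_5 = (12.2 − 8.0)/2 = 2.1 m; q_5 = 0.93 × 1.01 × 2.1 = 1.973 m³/s
w_6 = (19.9 − 9.4)/2 = 5.25 m; q_6 = 0.93 × 1.16 × 5.25 = 5.664 m³/s
Stations 1, 7 contribute zero (depth or velocity is 0).
Q = Σ qᵢ = 13.27 m³/s

13.3 m³/s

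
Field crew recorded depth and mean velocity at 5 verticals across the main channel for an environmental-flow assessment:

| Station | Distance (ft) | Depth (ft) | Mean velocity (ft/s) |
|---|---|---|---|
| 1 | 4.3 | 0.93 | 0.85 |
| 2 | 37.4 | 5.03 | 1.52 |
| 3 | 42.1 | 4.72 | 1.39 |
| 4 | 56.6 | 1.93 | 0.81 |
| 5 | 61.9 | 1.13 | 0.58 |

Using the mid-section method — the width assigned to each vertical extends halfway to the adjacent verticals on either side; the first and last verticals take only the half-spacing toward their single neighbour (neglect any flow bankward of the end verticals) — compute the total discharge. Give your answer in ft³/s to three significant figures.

w_1 = (37.4 − 4.3)/2 = 16.55 ft; q_1 = 0.85 × 0.93 × 16.55 = 13.08 ft³/s
w_2 = (42.1 − 4.3)/2 = 18.9 ft; q_2 = 1.52 × 5.03 × 18.9 = 144.5 ft³/s
w_3 = (56.6 − 37.4)/2 = 9.6 ft; q_3 = 1.39 × 4.72 × 9.6 = 62.98 ft³/s
w_4 = (61.9 − 42.1)/2 = 9.9 ft; q_4 = 0.81 × 1.93 × 9.9 = 15.48 ft³/s
w_5 = (61.9 − 56.6)/2 = 2.65 ft; q_5 = 0.58 × 1.13 × 2.65 = 1.737 ft³/s
Q = Σ qᵢ = 237.8 ft³/s

238 ft³/s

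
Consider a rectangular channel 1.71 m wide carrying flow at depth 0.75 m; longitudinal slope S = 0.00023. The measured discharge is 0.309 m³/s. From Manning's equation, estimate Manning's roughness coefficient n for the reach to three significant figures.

0.0341

A = b·y = 1.71 × 0.75 = 1.283 m²
P = b + 2y = 1.71 + 2×0.75 = 3.210 m
R = A/P = 1.283/3.210 = 0.3995 m
n = (1/Q)·A·R^(2/3)·S^(1/2) = (1/0.309) × 1.283 × 0.5425 × 0.01517 = 0.03415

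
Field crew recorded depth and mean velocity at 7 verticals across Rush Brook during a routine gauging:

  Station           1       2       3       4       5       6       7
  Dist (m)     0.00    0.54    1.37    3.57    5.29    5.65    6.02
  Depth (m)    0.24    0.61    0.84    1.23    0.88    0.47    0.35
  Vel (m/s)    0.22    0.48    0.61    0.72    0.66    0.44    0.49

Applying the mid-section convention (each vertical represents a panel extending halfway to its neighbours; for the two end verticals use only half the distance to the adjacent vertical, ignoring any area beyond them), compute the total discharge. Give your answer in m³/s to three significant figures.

w_1 = (0.54 − 0.00)/2 = 0.27 m; q_1 = 0.22 × 0.24 × 0.27 = 0.01426 m³/s
w_2 = (1.37 − 0.00)/2 = 0.685 m; q_2 = 0.48 × 0.61 × 0.685 = 0.2006 m³/s
w_3 = (3.57 − 0.54)/2 = 1.515 m; q_3 = 0.61 × 0.84 × 1.515 = 0.7763 m³/s
w_4 = (5.29 − 1.37)/2 = 1.96 m; q_4 = 0.72 × 1.23 × 1.96 = 1.736 m³/s
w_5 = (5.65 − 3.57)/2 = 1.04 m; q_5 = 0.66 × 0.88 × 1.04 = 0.6040 m³/s
w_6 = (6.02 − 5.29)/2 = 0.365 m; q_6 = 0.44 × 0.47 × 0.365 = 0.07548 m³/s
w_7 = (6.02 − 5.65)/2 = 0.185 m; q_7 = 0.49 × 0.35 × 0.185 = 0.03173 m³/s
Q = Σ qᵢ = 3.438 m³/s

3.44 m³/s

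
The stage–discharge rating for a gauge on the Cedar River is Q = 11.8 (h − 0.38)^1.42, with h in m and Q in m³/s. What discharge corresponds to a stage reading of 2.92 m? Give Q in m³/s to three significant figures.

44.3 m³/s

Q = 11.8 × (2.92 − 0.38)^1.42 = 11.8 × 2.54^1.42 = 44.33 m³/s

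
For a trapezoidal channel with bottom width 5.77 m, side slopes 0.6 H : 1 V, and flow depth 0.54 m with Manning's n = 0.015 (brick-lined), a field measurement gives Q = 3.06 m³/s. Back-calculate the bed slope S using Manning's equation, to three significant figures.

A = (b + z·y)·y = (5.77 + 0.6×0.54)×0.54 = 3.291 m²
P = b + 2y√(1+z²) = 5.77 + 2×0.54×√(1+0.6²) = 7.029 m
R = A/P = 3.291/7.029 = 0.4681 m
S = (Q·n / (1·A·R^(2/3)))² = (3.06×0.015 / (1×3.291×0.6029))² = 0.0005352

0.000535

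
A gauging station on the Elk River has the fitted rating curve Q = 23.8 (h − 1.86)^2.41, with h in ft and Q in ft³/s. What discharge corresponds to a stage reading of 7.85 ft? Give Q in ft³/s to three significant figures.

1780 ft³/s

Q = 23.8 × (7.85 − 1.86)^2.41 = 23.8 × 5.99^2.41 = 1779 ft³/s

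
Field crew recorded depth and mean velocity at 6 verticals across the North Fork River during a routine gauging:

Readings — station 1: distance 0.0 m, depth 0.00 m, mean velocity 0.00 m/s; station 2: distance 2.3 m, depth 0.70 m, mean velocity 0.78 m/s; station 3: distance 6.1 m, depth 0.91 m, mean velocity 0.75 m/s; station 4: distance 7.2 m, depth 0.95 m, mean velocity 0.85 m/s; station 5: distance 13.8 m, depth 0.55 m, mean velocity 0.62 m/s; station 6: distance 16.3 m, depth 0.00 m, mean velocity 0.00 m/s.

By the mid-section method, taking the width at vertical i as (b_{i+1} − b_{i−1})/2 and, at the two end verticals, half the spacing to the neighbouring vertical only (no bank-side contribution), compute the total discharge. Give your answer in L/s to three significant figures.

w_2 = (6.1 − 0.0)/2 = 3.05 m; q_2 = 0.78 × 0.70 × 3.05 = 1.665 m³/s
w_3 = (7.2 − 2.3)/2 = 2.45 m; q_3 = 0.75 × 0.91 × 2.45 = 1.672 m³/s
w_4 = (13.8 − 6.1)/2 = 3.85 m; q_4 = 0.85 × 0.95 × 3.85 = 3.109 m³/s
w_5 = (16.3 − 7.2)/2 = 4.55 m; q_5 = 0.62 × 0.55 × 4.55 = 1.552 m³/s
Stations 1, 6 contribute zero (depth or velocity is 0).
Q = Σ qᵢ = 7.998 m³/s
= 7.998 × 1000 = 7998 L/s

8000 L/s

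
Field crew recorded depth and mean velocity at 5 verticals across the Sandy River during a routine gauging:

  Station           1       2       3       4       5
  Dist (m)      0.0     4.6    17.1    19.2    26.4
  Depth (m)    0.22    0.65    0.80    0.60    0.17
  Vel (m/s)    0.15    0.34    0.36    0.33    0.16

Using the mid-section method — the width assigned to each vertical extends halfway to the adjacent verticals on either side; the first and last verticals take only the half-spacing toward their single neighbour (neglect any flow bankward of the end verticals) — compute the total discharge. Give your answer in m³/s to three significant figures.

w_1 = (4.6 − 0.0)/2 = 2.3 m; q_1 = 0.15 × 0.22 × 2.3 = 0.07590 m³/s
w_2 = (17.1 − 0.0)/2 = 8.55 m; q_2 = 0.34 × 0.65 × 8.55 = 1.890 m³/s
w_3 = (19.2 − 4.6)/2 = 7.3 m; q_3 = 0.36 × 0.80 × 7.3 = 2.102 m³/s
w_4 = (26.4 − 17.1)/2 = 4.65 m; q_4 = 0.33 × 0.60 × 4.65 = 0.9207 m³/s
w_5 = (26.4 − 19.2)/2 = 3.6 m; q_5 = 0.16 × 0.17 × 3.6 = 0.09792 m³/s
Q = Σ qᵢ = 5.086 m³/s

5.09 m³/s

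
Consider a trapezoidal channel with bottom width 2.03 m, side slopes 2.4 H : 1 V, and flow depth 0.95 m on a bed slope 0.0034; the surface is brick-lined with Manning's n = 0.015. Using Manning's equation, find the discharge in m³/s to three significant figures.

A = (b + z·y)·y = (2.03 + 2.4×0.95)×0.95 = 4.095 m²
P = b + 2y√(1+z²) = 2.03 + 2×0.95×√(1+2.4²) = 6.970 m
R = A/P = 4.095/6.970 = 0.5874 m
Q = (1/n)·A·R^(2/3)·S^(1/2) = (1/0.015) × 4.095 × 0.5874^(2/3) × 0.0034^(1/2) = 11.16 m³/s

11.2 m³/s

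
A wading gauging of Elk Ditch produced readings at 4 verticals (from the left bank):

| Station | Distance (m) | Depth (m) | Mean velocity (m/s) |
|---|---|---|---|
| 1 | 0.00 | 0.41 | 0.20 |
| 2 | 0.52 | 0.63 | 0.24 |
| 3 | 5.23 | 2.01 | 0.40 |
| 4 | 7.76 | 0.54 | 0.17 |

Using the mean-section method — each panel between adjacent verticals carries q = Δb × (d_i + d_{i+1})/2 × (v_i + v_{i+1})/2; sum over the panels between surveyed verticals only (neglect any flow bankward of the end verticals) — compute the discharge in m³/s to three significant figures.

2.97 m³/s

Panel 1-2: Δb = 0.52 m, d̄ = (0.41+0.63)/2 = 0.52, v̄ = (0.20+0.24)/2 = 0.22 → q = 0.52×0.52×0.22 = 0.05949 m³/s
Panel 2-3: Δb = 4.71 m, d̄ = (0.63+2.01)/2 = 1.32, v̄ = (0.24+0.40)/2 = 0.32 → q = 4.71×1.32×0.32 = 1.990 m³/s
Panel 3-4: Δb = 2.53 m, d̄ = (2.01+0.54)/2 = 1.275, v̄ = (0.40+0.17)/2 = 0.285 → q = 2.53×1.275×0.285 = 0.9193 m³/s
Q = Σ q = 2.968 m³/s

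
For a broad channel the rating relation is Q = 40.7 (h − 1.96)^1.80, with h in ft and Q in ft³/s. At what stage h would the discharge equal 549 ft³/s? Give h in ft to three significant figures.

6.20 ft

h − h₀ = (Q/C)^(1/b) = (549/40.7)^(1/1.80) = 4.244 ft
h = 1.96 + 4.244 = 6.204 ft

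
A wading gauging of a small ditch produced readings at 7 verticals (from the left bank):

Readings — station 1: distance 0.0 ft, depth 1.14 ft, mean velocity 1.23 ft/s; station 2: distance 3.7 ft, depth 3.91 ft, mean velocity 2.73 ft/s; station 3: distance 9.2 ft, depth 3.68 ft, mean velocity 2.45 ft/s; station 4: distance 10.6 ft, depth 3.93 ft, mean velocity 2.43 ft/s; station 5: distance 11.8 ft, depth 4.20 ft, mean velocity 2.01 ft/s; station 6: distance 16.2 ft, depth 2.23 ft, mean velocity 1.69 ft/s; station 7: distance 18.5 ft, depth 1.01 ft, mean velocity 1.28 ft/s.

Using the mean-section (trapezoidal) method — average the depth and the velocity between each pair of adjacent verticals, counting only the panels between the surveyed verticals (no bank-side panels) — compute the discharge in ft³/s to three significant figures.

Panel 1-2: Δb = 3.7 ft, d̄ = (1.14+3.91)/2 = 2.525, v̄ = (1.23+2.73)/2 = 1.98 → q = 3.7×2.525×1.98 = 18.50 ft³/s
Panel 2-3: Δb = 5.5 ft, d̄ = (3.91+3.68)/2 = 3.795, v̄ = (2.73+2.45)/2 = 2.59 → q = 5.5×3.795×2.59 = 54.06 ft³/s
Panel 3-4: Δb = 1.4 ft, d̄ = (3.68+3.93)/2 = 3.805, v̄ = (2.45+2.43)/2 = 2.44 → q = 1.4×3.805×2.44 = 13.00 ft³/s
Panel 4-5: Δb = 1.2 ft, d̄ = (3.93+4.20)/2 = 4.065, v̄ = (2.43+2.01)/2 = 2.22 → q = 1.2×4.065×2.22 = 10.83 ft³/s
Panel 5-6: Δb = 4.4 ft, d̄ = (4.20+2.23)/2 = 3.215, v̄ = (2.01+1.69)/2 = 1.85 → q = 4.4×3.215×1.85 = 26.17 ft³/s
Panel 6-7: Δb = 2.3 ft, d̄ = (2.23+1.01)/2 = 1.62, v̄ = (1.69+1.28)/2 = 1.485 → q = 2.3×1.62×1.485 = 5.533 ft³/s
Q = Σ q = 128.1 ft³/s

128 ft³/s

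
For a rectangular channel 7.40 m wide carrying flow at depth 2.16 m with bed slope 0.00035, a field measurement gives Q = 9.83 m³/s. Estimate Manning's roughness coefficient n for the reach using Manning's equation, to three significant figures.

A = b·y = 7.40 × 2.16 = 15.98 m²
P = b + 2y = 7.40 + 2×2.16 = 11.72 m
R = A/P = 15.98/11.72 = 1.364 m
n = (1/Q)·A·R^(2/3)·S^(1/2) = (1/9.83) × 15.98 × 1.230 × 0.01871 = 0.03741

0.0374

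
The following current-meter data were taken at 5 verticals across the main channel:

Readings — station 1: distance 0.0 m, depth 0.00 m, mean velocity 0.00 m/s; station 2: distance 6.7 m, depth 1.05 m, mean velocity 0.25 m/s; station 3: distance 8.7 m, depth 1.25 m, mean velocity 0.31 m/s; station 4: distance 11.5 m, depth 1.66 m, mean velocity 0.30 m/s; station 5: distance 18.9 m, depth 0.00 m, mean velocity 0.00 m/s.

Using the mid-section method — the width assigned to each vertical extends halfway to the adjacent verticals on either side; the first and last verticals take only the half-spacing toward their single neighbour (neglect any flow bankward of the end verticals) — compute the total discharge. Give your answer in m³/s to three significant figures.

w_2 = (8.7 − 0.0)/2 = 4.35 m; q_2 = 0.25 × 1.05 × 4.35 = 1.142 m³/s
w_3 = (11.5 − 6.7)/2 = 2.4 m; q_3 = 0.31 × 1.25 × 2.4 = 0.9300 m³/s
w_4 = (18.9 − 8.7)/2 = 5.1 m; q_4 = 0.30 × 1.66 × 5.1 = 2.540 m³/s
Stations 1, 5 contribute zero (depth or velocity is 0).
Q = Σ qᵢ = 4.612 m³/s

4.61 m³/s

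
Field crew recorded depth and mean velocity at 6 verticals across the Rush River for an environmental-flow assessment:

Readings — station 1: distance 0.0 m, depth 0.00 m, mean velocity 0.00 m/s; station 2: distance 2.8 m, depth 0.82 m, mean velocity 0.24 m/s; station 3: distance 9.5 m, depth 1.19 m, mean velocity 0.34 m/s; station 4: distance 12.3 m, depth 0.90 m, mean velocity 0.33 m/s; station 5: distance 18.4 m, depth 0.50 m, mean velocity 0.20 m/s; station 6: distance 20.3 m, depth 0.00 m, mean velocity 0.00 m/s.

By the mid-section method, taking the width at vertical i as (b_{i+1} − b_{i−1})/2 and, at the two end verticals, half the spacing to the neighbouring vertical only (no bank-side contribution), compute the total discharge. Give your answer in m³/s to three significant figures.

w_2 = (9.5 − 0.0)/2 = 4.75 m; q_2 = 0.24 × 0.82 × 4.75 = 0.9348 m³/s
w_3 = (12.3 − 2.8)/2 = 4.75 m; q_3 = 0.34 × 1.19 × 4.75 = 1.922 m³/s
w_4 = (18.4 − 9.5)/2 = 4.45 m; q_4 = 0.33 × 0.90 × 4.45 = 1.322 m³/s
w_5 = (20.3 − 12.3)/2 = 4 m; q_5 = 0.20 × 0.50 × 4 = 0.4000 m³/s
Stations 1, 6 contribute zero (depth or velocity is 0).
Q = Σ qᵢ = 4.578 m³/s

4.58 m³/s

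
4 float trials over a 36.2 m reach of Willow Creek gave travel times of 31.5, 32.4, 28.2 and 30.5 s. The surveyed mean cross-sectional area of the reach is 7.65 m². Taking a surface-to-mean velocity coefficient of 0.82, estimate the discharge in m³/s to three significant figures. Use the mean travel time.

7.41 m³/s

t̄ = (31.5 + 32.4 + 28.2 + 30.5) / 4 = 30.65 s
v_surface = L / t̄ = 36.2 / 30.65 = 1.181 m/s
v_mean = 0.82 × 1.181 = 0.9685 m/s
Q = A × v_mean = 7.65 × 0.9685 = 7.409 m³/s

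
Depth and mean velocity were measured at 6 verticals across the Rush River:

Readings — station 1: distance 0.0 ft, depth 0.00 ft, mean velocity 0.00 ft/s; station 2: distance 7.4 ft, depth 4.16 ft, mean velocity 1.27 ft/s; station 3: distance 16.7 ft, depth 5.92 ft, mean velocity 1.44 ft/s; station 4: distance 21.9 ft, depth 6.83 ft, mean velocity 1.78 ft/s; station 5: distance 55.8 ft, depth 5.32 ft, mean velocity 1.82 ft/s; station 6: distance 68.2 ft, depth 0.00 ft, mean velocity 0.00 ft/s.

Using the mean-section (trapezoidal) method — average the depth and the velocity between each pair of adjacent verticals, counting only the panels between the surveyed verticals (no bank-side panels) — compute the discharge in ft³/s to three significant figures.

Panel 1-2: Δb = 7.4 ft, d̄ = (0.00+4.16)/2 = 2.08, v̄ = (0.00+1.27)/2 = 0.635 → q = 7.4×2.08×0.635 = 9.774 ft³/s
Panel 2-3: Δb = 9.3 ft, d̄ = (4.16+5.92)/2 = 5.04, v̄ = (1.27+1.44)/2 = 1.355 → q = 9.3×5.04×1.355 = 63.51 ft³/s
Panel 3-4: Δb = 5.2 ft, d̄ = (5.92+6.83)/2 = 6.375, v̄ = (1.44+1.78)/2 = 1.61 → q = 5.2×6.375×1.61 = 53.37 ft³/s
Panel 4-5: Δb = 33.9 ft, d̄ = (6.83+5.32)/2 = 6.075, v̄ = (1.78+1.82)/2 = 1.8 → q = 33.9×6.075×1.8 = 370.7 ft³/s
Panel 5-6: Δb = 12.4 ft, d̄ = (5.32+0.00)/2 = 2.66, v̄ = (1.82+0.00)/2 = 0.91 → q = 12.4×2.66×0.91 = 30.02 ft³/s
Q = Σ q = 527.4 ft³/s

527 ft³/s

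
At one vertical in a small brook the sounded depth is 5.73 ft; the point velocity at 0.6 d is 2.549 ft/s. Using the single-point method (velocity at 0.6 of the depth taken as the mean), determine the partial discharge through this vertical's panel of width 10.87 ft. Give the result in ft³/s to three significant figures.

159 ft³/s

v̄ = v₀.₆ = 2.549 ft/s
q = v̄ × d × w = 2.549 × 5.73 × 10.87 = 158.8 ft³/s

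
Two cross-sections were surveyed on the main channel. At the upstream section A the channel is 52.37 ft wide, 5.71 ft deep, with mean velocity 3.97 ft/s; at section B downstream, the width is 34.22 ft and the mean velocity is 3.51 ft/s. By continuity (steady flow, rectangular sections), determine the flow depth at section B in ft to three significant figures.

9.88 ft

Q = A₁V₁ = (52.37×5.71) × 3.97 = 1187 ft³/s
d₂ = Q/(b₂ V₂) = 1187/(34.22×3.51) = 9.884 ft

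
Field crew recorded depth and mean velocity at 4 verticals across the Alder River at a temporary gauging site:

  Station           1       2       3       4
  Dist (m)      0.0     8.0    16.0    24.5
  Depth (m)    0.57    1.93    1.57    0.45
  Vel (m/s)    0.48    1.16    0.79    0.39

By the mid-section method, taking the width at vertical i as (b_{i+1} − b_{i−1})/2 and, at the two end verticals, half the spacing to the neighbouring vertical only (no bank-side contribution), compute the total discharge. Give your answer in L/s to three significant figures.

w_1 = (8.0 − 0.0)/2 = 4 m; q_1 = 0.48 × 0.57 × 4 = 1.094 m³/s
w_2 = (16.0 − 0.0)/2 = 8 m; q_2 = 1.16 × 1.93 × 8 = 17.91 m³/s
w_3 = (24.5 − 8.0)/2 = 8.25 m; q_3 = 0.79 × 1.57 × 8.25 = 10.23 m³/s
w_4 = (24.5 − 16.0)/2 = 4.25 m; q_4 = 0.39 × 0.45 × 4.25 = 0.7459 m³/s
Q = Σ qᵢ = 29.98 m³/s
= 29.98 × 1000 = 29980 L/s

30000 L/s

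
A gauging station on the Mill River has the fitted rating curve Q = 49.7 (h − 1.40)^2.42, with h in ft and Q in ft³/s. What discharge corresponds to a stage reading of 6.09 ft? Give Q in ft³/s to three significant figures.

Q = 49.7 × (6.09 − 1.40)^2.42 = 49.7 × 4.69^2.42 = 2092 ft³/s

2090 ft³/s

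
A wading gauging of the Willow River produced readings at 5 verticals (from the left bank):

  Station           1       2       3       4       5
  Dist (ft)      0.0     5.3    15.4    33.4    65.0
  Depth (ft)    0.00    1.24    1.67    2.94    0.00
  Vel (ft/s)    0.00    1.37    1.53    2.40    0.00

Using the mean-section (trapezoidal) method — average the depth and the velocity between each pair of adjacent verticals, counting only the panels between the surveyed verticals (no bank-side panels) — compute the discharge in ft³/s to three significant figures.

Panel 1-2: Δb = 5.3 ft, d̄ = (0.00+1.24)/2 = 0.62, v̄ = (0.00+1.37)/2 = 0.685 → q = 5.3×0.62×0.685 = 2.251 ft³/s
Panel 2-3: Δb = 10.1 ft, d̄ = (1.24+1.67)/2 = 1.455, v̄ = (1.37+1.53)/2 = 1.45 → q = 10.1×1.455×1.45 = 21.31 ft³/s
Panel 3-4: Δb = 18 ft, d̄ = (1.67+2.94)/2 = 2.305, v̄ = (1.53+2.40)/2 = 1.965 → q = 18×2.305×1.965 = 81.53 ft³/s
Panel 4-5: Δb = 31.6 ft, d̄ = (2.94+0.00)/2 = 1.47, v̄ = (2.40+0.00)/2 = 1.2 → q = 31.6×1.47×1.2 = 55.74 ft³/s
Q = Σ q = 160.8 ft³/s

161 ft³/s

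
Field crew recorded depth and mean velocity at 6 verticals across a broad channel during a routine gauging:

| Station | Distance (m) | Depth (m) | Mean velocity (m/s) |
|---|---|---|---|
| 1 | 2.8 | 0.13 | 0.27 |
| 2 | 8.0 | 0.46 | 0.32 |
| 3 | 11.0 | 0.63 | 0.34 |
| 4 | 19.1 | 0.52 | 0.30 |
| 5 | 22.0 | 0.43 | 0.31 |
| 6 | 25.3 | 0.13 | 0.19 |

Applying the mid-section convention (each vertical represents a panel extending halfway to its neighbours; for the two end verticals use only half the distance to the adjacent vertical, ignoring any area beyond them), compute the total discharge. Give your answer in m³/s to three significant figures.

w_1 = (8.0 − 2.8)/2 = 2.6 m; q_1 = 0.27 × 0.13 × 2.6 = 0.09126 m³/s
w_2 = (11.0 − 2.8)/2 = 4.1 m; q_2 = 0.32 × 0.46 × 4.1 = 0.6035 m³/s
w_3 = (19.1 − 8.0)/2 = 5.55 m; q_3 = 0.34 × 0.63 × 5.55 = 1.189 m³/s
w_4 = (22.0 − 11.0)/2 = 5.5 m; q_4 = 0.30 × 0.52 × 5.5 = 0.8580 m³/s
w_5 = (25.3 − 19.1)/2 = 3.1 m; q_5 = 0.31 × 0.43 × 3.1 = 0.4132 m³/s
w_6 = (25.3 − 22.0)/2 = 1.65 m; q_6 = 0.19 × 0.13 × 1.65 = 0.04076 m³/s
Q = Σ qᵢ = 3.196 m³/s

3.20 m³/s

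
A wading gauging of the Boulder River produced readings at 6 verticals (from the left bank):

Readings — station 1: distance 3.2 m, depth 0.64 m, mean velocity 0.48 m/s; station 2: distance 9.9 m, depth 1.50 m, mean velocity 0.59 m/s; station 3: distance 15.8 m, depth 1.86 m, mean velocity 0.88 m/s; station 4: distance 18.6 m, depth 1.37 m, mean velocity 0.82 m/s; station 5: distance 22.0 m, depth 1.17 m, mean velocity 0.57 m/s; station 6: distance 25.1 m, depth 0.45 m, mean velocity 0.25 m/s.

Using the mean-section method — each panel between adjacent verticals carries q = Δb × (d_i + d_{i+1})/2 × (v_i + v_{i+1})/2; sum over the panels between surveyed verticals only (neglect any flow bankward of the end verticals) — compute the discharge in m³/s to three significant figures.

Panel 1-2: Δb = 6.7 m, d̄ = (0.64+1.50)/2 = 1.07, v̄ = (0.48+0.59)/2 = 0.535 → q = 6.7×1.07×0.535 = 3.835 m³/s
Panel 2-3: Δb = 5.9 m, d̄ = (1.50+1.86)/2 = 1.68, v̄ = (0.59+0.88)/2 = 0.735 → q = 5.9×1.68×0.735 = 7.285 m³/s
Panel 3-4: Δb = 2.8 m, d̄ = (1.86+1.37)/2 = 1.615, v̄ = (0.88+0.82)/2 = 0.85 → q = 2.8×1.615×0.85 = 3.844 m³/s
Panel 4-5: Δb = 3.4 m, d̄ = (1.37+1.17)/2 = 1.27, v̄ = (0.82+0.57)/2 = 0.695 → q = 3.4×1.27×0.695 = 3.001 m³/s
Panel 5-6: Δb = 3.1 m, d̄ = (1.17+0.45)/2 = 0.81, v̄ = (0.57+0.25)/2 = 0.41 → q = 3.1×0.81×0.41 = 1.030 m³/s
Q = Σ q = 18.99 m³/s

19.0 m³/s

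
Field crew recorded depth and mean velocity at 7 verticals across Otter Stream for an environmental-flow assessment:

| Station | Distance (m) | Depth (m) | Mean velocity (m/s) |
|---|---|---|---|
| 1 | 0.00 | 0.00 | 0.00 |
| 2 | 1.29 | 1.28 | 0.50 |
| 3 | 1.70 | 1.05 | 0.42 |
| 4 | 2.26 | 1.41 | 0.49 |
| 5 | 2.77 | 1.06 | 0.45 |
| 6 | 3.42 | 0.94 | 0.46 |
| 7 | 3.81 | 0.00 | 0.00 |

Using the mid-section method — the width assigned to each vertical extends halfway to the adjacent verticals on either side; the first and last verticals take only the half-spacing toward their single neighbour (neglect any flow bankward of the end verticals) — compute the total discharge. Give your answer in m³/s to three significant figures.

w_2 = (1.70 − 0.00)/2 = 0.85 m; q_2 = 0.50 × 1.28 × 0.85 = 0.5440 m³/s
w_3 = (2.26 − 1.29)/2 = 0.485 m; q_3 = 0.42 × 1.05 × 0.485 = 0.2139 m³/s
w_4 = (2.77 − 1.70)/2 = 0.535 m; q_4 = 0.49 × 1.41 × 0.535 = 0.3696 m³/s
w_5 = (3.42 − 2.26)/2 = 0.58 m; q_5 = 0.45 × 1.06 × 0.58 = 0.2767 m³/s
w_6 = (3.81 − 2.77)/2 = 0.52 m; q_6 = 0.46 × 0.94 × 0.52 = 0.2248 m³/s
Stations 1, 7 contribute zero (depth or velocity is 0).
Q = Σ qᵢ = 1.629 m³/s

1.63 m³/s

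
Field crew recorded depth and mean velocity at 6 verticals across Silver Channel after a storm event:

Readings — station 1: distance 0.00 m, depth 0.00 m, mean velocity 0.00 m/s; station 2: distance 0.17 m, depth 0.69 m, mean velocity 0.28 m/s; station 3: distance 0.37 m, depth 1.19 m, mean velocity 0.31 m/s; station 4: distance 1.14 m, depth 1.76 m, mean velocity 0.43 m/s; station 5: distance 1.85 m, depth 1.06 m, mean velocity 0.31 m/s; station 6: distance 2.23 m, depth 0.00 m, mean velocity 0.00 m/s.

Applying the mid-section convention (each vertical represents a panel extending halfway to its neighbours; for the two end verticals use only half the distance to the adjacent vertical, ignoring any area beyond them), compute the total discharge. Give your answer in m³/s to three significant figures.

0.954 m³/s

w_2 = (0.37 − 0.00)/2 = 0.185 m; q_2 = 0.28 × 0.69 × 0.185 = 0.03574 m³/s
w_3 = (1.14 − 0.17)/2 = 0.485 m; q_3 = 0.31 × 1.19 × 0.485 = 0.1789 m³/s
w_4 = (1.85 − 0.37)/2 = 0.74 m; q_4 = 0.43 × 1.76 × 0.74 = 0.5600 m³/s
w_5 = (2.23 − 1.14)/2 = 0.545 m; q_5 = 0.31 × 1.06 × 0.545 = 0.1791 m³/s
Stations 1, 6 contribute zero (depth or velocity is 0).
Q = Σ qᵢ = 0.9538 m³/s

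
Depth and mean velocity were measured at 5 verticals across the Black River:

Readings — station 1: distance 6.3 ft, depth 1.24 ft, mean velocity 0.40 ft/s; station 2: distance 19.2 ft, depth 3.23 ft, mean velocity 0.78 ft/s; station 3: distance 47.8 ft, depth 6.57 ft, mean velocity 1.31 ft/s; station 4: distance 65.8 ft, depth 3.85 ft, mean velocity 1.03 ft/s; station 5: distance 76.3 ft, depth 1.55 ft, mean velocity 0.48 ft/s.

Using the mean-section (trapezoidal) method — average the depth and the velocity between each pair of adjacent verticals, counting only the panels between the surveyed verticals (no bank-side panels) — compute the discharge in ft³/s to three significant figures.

295 ft³/s

Panel 1-2: Δb = 12.9 ft, d̄ = (1.24+3.23)/2 = 2.235, v̄ = (0.40+0.78)/2 = 0.59 → q = 12.9×2.235×0.59 = 17.01 ft³/s
Panel 2-3: Δb = 28.6 ft, d̄ = (3.23+6.57)/2 = 4.9, v̄ = (0.78+1.31)/2 = 1.045 → q = 28.6×4.9×1.045 = 146.4 ft³/s
Panel 3-4: Δb = 18 ft, d̄ = (6.57+3.85)/2 = 5.21, v̄ = (1.31+1.03)/2 = 1.17 → q = 18×5.21×1.17 = 109.7 ft³/s
Panel 4-5: Δb = 10.5 ft, d̄ = (3.85+1.55)/2 = 2.7, v̄ = (1.03+0.48)/2 = 0.755 → q = 10.5×2.7×0.755 = 21.40 ft³/s
Q = Σ q = 294.6 ft³/s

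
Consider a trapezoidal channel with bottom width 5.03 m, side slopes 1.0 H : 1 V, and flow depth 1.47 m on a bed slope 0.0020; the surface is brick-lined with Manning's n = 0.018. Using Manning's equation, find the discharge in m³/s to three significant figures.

A = (b + z·y)·y = (5.03 + 1.0×1.47)×1.47 = 9.555 m²
P = b + 2y√(1+z²) = 5.03 + 2×1.47×√(1+1.0²) = 9.188 m
R = A/P = 9.555/9.188 = 1.040 m
Q = (1/n)·A·R^(2/3)·S^(1/2) = (1/0.018) × 9.555 × 1.040^(2/3) × 0.0020^(1/2) = 24.37 m³/s

24.4 m³/s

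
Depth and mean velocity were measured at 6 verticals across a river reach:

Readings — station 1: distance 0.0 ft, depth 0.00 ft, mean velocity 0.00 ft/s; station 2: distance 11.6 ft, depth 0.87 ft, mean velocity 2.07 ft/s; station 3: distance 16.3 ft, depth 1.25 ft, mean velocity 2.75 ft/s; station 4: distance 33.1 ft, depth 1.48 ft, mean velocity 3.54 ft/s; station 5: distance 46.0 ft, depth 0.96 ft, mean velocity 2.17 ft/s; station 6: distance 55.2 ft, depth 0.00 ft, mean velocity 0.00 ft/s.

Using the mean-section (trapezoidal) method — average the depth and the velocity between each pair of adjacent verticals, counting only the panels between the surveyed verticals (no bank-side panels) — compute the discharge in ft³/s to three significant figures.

139 ft³/s

Panel 1-2: Δb = 11.6 ft, d̄ = (0.00+0.87)/2 = 0.435, v̄ = (0.00+2.07)/2 = 1.035 → q = 11.6×0.435×1.035 = 5.223 ft³/s
Panel 2-3: Δb = 4.7 ft, d̄ = (0.87+1.25)/2 = 1.06, v̄ = (2.07+2.75)/2 = 2.41 → q = 4.7×1.06×2.41 = 12.01 ft³/s
Panel 3-4: Δb = 16.8 ft, d̄ = (1.25+1.48)/2 = 1.365, v̄ = (2.75+3.54)/2 = 3.145 → q = 16.8×1.365×3.145 = 72.12 ft³/s
Panel 4-5: Δb = 12.9 ft, d̄ = (1.48+0.96)/2 = 1.22, v̄ = (3.54+2.17)/2 = 2.855 → q = 12.9×1.22×2.855 = 44.93 ft³/s
Panel 5-6: Δb = 9.2 ft, d̄ = (0.96+0.00)/2 = 0.48, v̄ = (2.17+0.00)/2 = 1.085 → q = 9.2×0.48×1.085 = 4.791 ft³/s
Q = Σ q = 139.1 ft³/s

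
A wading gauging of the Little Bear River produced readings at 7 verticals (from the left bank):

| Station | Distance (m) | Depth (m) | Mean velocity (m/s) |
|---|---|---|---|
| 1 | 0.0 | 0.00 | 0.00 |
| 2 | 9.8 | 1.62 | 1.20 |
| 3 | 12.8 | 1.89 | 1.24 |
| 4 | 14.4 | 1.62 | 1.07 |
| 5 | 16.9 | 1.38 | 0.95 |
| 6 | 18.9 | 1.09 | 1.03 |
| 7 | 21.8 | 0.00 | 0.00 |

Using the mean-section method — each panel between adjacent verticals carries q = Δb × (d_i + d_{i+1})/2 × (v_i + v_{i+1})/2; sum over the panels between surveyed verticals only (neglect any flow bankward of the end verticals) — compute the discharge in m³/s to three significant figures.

Panel 1-2: Δb = 9.8 m, d̄ = (0.00+1.62)/2 = 0.81, v̄ = (0.00+1.20)/2 = 0.6 → q = 9.8×0.81×0.6 = 4.763 m³/s
Panel 2-3: Δb = 3 m, d̄ = (1.62+1.89)/2 = 1.755, v̄ = (1.20+1.24)/2 = 1.22 → q = 3×1.755×1.22 = 6.423 m³/s
Panel 3-4: Δb = 1.6 m, d̄ = (1.89+1.62)/2 = 1.755, v̄ = (1.24+1.07)/2 = 1.155 → q = 1.6×1.755×1.155 = 3.243 m³/s
Panel 4-5: Δb = 2.5 m, d̄ = (1.62+1.38)/2 = 1.5, v̄ = (1.07+0.95)/2 = 1.01 → q = 2.5×1.5×1.01 = 3.788 m³/s
Panel 5-6: Δb = 2 m, d̄ = (1.38+1.09)/2 = 1.235, v̄ = (0.95+1.03)/2 = 0.99 → q = 2×1.235×0.99 = 2.445 m³/s
Panel 6-7: Δb = 2.9 m, d̄ = (1.09+0.00)/2 = 0.545, v̄ = (1.03+0.00)/2 = 0.515 → q = 2.9×0.545×0.515 = 0.8140 m³/s
Q = Σ q = 21.48 m³/s

21.5 m³/s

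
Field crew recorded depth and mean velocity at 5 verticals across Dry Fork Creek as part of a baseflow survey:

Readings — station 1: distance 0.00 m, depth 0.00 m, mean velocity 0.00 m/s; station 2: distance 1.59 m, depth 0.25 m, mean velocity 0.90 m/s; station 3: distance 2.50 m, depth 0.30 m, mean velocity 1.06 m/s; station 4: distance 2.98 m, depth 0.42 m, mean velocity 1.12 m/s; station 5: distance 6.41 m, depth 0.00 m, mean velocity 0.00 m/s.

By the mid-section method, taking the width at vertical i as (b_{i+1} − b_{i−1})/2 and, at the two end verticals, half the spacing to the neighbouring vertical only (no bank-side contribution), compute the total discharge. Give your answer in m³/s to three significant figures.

1.42 m³/s

w_2 = (2.50 − 0.00)/2 = 1.25 m; q_2 = 0.90 × 0.25 × 1.25 = 0.2813 m³/s
w_3 = (2.98 − 1.59)/2 = 0.695 m; q_3 = 1.06 × 0.30 × 0.695 = 0.2210 m³/s
w_4 = (6.41 − 2.50)/2 = 1.955 m; q_4 = 1.12 × 0.42 × 1.955 = 0.9196 m³/s
Stations 1, 5 contribute zero (depth or velocity is 0).
Q = Σ qᵢ = 1.422 m³/s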